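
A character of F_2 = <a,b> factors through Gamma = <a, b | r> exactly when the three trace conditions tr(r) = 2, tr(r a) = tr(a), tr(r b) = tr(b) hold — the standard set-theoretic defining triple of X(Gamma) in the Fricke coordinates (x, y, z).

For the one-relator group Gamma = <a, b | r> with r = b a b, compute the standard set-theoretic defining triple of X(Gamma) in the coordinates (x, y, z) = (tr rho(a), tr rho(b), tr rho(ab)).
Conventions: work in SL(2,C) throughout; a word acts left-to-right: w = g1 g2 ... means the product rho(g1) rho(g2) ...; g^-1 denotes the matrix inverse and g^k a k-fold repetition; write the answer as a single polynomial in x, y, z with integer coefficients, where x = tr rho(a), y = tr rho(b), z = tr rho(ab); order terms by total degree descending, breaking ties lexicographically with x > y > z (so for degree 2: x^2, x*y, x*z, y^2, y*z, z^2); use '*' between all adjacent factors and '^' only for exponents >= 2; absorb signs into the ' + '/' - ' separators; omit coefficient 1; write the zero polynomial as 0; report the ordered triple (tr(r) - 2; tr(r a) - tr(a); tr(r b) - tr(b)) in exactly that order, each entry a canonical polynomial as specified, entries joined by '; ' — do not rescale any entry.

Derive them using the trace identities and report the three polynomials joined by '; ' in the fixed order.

y*z - x - 2; z^2 - x - 2; y^2*z - x*y - y - z

reduce: trace(b a b) = trace(b)*trace(a b) - trace(a)  (reduce the b square) = y*z - x
trace(b a b a) = trace(b a)*trace(b a) - trace(1)  (split on b) = z^2 - 2
so trace(b a b^2) = trace(b)*trace(a b^2) - trace(a b) = y^2*z - x*y - z
assemble the triple (trace(r) - 2; trace(r a) - x; trace(r b) - y)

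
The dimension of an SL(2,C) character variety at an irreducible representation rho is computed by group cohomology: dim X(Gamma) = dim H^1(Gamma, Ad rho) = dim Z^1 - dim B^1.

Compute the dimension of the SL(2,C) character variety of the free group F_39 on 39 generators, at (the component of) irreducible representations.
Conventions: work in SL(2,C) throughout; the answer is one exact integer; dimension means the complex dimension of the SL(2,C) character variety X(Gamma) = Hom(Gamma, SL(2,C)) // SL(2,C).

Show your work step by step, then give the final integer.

114

The free group F_39: 39 generators, no relators.
Z^1(Gamma, Ad rho) = (sl_2)^39: a cocycle is a free choice of one sl_2 vector per generator, so dim Z^1 = 3*39 = 117.
Irreducibility makes the coboundary map sl_2 -> Z^1 injective (trivial centralizer), so dim B^1 = 3.
dim X = dim H^1 = dim Z^1 - dim B^1 = 117 - 3 = 114.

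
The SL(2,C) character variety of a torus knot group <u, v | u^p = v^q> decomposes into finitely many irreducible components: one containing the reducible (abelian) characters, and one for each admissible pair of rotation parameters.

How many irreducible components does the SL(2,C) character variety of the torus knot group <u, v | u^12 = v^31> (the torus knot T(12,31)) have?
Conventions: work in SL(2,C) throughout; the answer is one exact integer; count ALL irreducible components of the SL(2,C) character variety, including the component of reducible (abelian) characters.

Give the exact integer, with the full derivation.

166

In the torus knot group T(12,31), u^12 = v^31 is central, so an irreducible representation sends it to +I or -I (Schur).
So on each irreducible component the traces are pinned: tr(u) = 2*cos(pi*alpha/12) with 1 <= alpha <= 11, tr(v) = 2*cos(pi*beta/31) with 1 <= beta <= 30.
Consistency of u^12 = (-1)^alpha I with v^31 = (-1)^beta I forces alpha = beta (mod 2).
Counting: 6 odd alphas x 15 odd betas + 5 even alphas x 15 even betas = 90 + 75 = 165.
Total: 165 irreducible-character components + 1 reducible (abelian) component = 166.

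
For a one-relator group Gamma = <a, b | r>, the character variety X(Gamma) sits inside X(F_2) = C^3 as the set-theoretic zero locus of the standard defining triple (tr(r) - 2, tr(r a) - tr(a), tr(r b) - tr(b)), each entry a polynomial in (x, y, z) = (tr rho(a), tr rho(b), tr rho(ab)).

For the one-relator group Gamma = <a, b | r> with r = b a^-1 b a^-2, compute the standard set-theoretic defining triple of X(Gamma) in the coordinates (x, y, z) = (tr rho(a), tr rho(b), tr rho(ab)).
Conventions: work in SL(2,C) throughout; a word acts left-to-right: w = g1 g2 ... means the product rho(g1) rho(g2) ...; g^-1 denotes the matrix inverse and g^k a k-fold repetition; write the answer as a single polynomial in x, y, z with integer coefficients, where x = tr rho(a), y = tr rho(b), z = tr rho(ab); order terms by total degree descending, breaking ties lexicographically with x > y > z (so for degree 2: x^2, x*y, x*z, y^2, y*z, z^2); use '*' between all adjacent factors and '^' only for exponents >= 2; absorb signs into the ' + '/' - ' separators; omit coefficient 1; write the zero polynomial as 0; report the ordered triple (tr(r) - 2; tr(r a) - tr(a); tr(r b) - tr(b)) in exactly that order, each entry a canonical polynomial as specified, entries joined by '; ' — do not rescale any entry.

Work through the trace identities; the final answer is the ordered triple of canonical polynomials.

tr(b^2) = tr(b)*tr(b) - tr(1) = y^2 - 2
so tr(b^2 a) = tr(b)*tr(a b) - tr(a) = y*z - x
reduce: tr(b a^-1 b) = tr(b^2)*tr(a) - tr(b^2 a) = x*y^2 - y*z - x
tr(b a b a) = tr(a b)*tr(a b) - tr(1)   [split at repeated a] = z^2 - 2
tr(b a^-1 b a) = tr(b a b)*tr(a) - tr(b a b a) = x*y*z - x^2 - z^2 + 2
reduce: tr(a^-1 b a^-1 b) = tr(b a^-1 b)*tr(a) - tr(b a^-1 b a) = x^2*y^2 - 2*x*y*z + z^2 - 2
so tr(b a^-1 b a^-2) = tr(a^-1 b a^-1 b)*tr(a) - tr(a^-1 b a^-1 b a) = x^3*y^2 - 2*x^2*y*z - x*y^2 + x*z^2 + y*z - x
tr(b^3) = tr(b)*tr(b^2) - tr(b)  (reduce the b square) = y^3 - 3*y
tr(b^3 a) = tr(b)*tr(a b^2) - tr(a b)  (reduce the b square) = y^2*z - x*y - z
tr(b^2 a^-1 b) = tr(b^3)*tr(a) - tr(b^3 a)  (eliminate a^-1) = x*y^3 - y^2*z - 2*x*y + z
reduce: tr(a b a) = tr(a)*tr(b a) - tr(b)  (reduce the a square) = x*z - y
reduce: tr(b a b^2 a) = tr(b)*tr(a b a b) - tr(a b a)  (reduce the b square) = y*z^2 - x*z - y
tr(b^2 a^-1 b a) = tr(b a b^2)*tr(a) - tr(b a b^2 a)  (eliminate a^-1) = x*y^2*z - x^2*y - y*z^2 + y
reduce: tr(b^2 a^-1 b a^-1) = tr(b^2 a^-1 b)*tr(a) - tr(b^2 a^-1 b a)  (eliminate a^-1) = x^2*y^3 - 2*x*y^2*z - x^2*y + y*z^2 + x*z - y
tr(b a^-1 b a^-2 b) = tr(b^2 a^-1 b a^-1)*tr(a) - tr(b^2 a^-1 b)  (eliminate a^-1) = x^3*y^3 - 2*x^2*y^2*z - x^3*y - x*y^3 + x*y*z^2 + x^2*z + y^2*z + x*y - z
assemble the triple (tr(r) - 2; tr(r a) - x; tr(r b) - y)

x^3*y^2 - 2*x^2*y*z - x*y^2 + x*z^2 + y*z - x - 2; x^2*y^2 - 2*x*y*z + z^2 - x - 2; x^3*y^3 - 2*x^2*y^2*z - x^3*y - x*y^3 + x*y*z^2 + x^2*z + y^2*z + x*y - y - z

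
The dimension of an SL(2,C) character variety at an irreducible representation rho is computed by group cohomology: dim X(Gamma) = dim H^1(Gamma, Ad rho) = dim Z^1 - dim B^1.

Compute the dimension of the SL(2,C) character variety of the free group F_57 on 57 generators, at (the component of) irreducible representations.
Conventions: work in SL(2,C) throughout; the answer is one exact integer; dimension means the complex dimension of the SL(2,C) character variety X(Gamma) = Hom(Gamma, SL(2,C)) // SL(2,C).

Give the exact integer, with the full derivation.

168

Gamma = F_57 has 57 generators and no relators.
Z^1(Gamma, Ad rho) = (sl_2)^57: a cocycle is a free choice of one sl_2 vector per generator, so dim Z^1 = 3*57 = 171.
Irreducibility makes the coboundary map sl_2 -> Z^1 injective (trivial centralizer), so dim B^1 = 3.
Therefore dim X = 171 - 3 = 168.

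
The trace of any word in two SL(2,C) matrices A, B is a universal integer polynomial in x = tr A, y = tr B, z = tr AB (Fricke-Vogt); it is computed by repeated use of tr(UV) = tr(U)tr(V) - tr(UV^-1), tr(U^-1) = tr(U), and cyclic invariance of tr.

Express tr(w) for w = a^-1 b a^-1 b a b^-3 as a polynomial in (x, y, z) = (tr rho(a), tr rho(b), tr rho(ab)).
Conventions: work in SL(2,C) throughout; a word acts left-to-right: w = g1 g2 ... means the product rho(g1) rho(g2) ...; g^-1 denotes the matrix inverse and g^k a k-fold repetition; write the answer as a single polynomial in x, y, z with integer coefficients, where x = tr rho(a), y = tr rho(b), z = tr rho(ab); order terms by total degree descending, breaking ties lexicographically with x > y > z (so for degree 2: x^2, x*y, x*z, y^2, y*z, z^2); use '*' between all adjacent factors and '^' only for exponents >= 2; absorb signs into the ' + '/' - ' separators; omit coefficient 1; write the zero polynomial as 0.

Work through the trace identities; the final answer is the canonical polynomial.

-x^2*y^4*z + x^3*y^3 + x*y^5 + 2*x*y^3*z^2 - y^4*z - y^2*z^3 - x^3*y - 5*x*y^3 - 2*x*y*z^2 + x^2*z + 5*y^2*z + z^3 + 4*x*y - 3*z

tr(b a b) = tr(b) tr(a b) - tr(a) = y*z - x
tr(b a b a) = tr(b a) tr(b a) - tr(1)   [split at repeated b] = z^2 - 2
tr(a^-1 b a b) = tr(b a b) tr(a) - tr(b a b a) = x*y*z - x^2 - z^2 + 2
tr(b^-1 a^-1 b a) = tr(a^-1 b a) tr(b) - tr(a^-1 b a b) = -x*y*z + x^2 + y^2 + z^2 - 2
tr(a^-1 b a b^-2) = tr(b^-1 a^-1 b a) tr(b) - tr(b^-1 a^-1 b a b) = -x*y^2*z + x^2*y + y^3 + y*z^2 - 3*y
tr(b^2) = tr(b) tr(b) - tr(1) = y^2 - 2
tr(b a^2 b) = tr(a) tr(b^2 a) - tr(b^2) = x*y*z - x^2 - y^2 + 2
tr(b a^2 b a) = tr(a) tr(b a b a) - tr(b a b) = x*z^2 - y*z - x
tr(a b a^-1 b a) = tr(b a^2 b) tr(a) - tr(b a^2 b a) = x^2*y*z - x^3 - x*y^2 - x*z^2 + y*z + 3*x
tr(a b a) = tr(a) tr(b a) - tr(b) = x*z - y
tr(b a b a b) = tr(b) tr(a b a b) - tr(a b a) = y*z^2 - x*z - y
tr(b a b a b a) = tr(b a b a) tr(b a) - tr(a b)   [split at repeated b] = z^3 - 3*z
tr(a b a^-1 b a b) = tr(b a b a b) tr(a) - tr(b a b a b a) = x*y*z^2 - x^2*z - z^3 - x*y + 3*z
tr(a b a^-1 b a b^-1) = tr(a b a^-1 b a) tr(b) - tr(a b a^-1 b a b) = x^2*y^2*z - x^3*y - x*y^3 - 2*x*y*z^2 + x^2*z + y^2*z + z^3 + 4*x*y - 3*z
tr(a b a^-1 b a b^-2) = tr(a b a^-1 b a b^-1) tr(b) - tr(a b a^-1 b a) = x^2*y^3*z - x^3*y^2 - x*y^4 - 2*x*y^2*z^2 + y^3*z + y*z^3 + x^3 + 5*x*y^2 + x*z^2 - 4*y*z - 3*x
tr(b a^-1 b a b^-3 a) = tr(a b a^-1 b a b^-2) tr(b) - tr(a b a^-1 b a b^-1) = x^2*y^4*z - x^3*y^3 - x*y^5 - 2*x*y^3*z^2 - x^2*y^2*z + y^4*z + y^2*z^3 + 2*x^3*y + 6*x*y^3 + 3*x*y*z^2 - x^2*z - 5*y^2*z - z^3 - 7*x*y + 3*z
tr(a^-1 b a^-1 b a b^-3) = tr(b a^-1 b a b^-3) tr(a) - tr(b a^-1 b a b^-3 a) = -x^2*y^4*z + x^3*y^3 + x*y^5 + 2*x*y^3*z^2 - y^4*z - y^2*z^3 - x^3*y - 5*x*y^3 - 2*x*y*z^2 + x^2*z + 5*y^2*z + z^3 + 4*x*y - 3*z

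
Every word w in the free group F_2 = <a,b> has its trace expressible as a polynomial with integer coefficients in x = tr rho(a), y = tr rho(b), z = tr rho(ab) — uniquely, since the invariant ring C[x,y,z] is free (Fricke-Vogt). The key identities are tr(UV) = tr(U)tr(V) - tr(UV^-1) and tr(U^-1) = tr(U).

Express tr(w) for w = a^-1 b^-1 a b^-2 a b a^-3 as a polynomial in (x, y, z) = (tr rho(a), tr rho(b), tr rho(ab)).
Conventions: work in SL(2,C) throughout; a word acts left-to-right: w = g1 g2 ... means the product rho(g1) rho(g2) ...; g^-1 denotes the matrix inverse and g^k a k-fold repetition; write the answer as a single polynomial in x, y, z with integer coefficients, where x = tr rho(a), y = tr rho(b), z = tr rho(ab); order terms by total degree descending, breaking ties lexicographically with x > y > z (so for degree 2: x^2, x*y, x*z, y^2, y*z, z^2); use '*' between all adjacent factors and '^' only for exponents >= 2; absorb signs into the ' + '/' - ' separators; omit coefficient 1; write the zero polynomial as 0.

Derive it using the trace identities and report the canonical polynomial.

-x^5*y^3*z + x^6*y^2 + x^4*y^4 + 2*x^4*y^2*z^2 + x^3*y^3*z - x^3*y*z^3 - x^6 - 7*x^4*y^2 - x^4*z^2 - 2*x^2*y^4 - 4*x^2*y^2*z^2 + 4*x^3*y*z + 2*x*y^3*z + 2*x*y*z^3 + 6*x^4 + 10*x^2*y^2 + 2*x^2*z^2 - 7*x*y*z - 9*x^2 - y^2 + 2

apply: tr(a b a) = tr(a)*tr(b a) - tr(b)   [square of a] = x*z - y
tr(a b a b) = tr(a b)*tr(a b) - tr(1)   [split at a repeated a] = z^2 - 2
tr(b^-1 a b a) = tr(a b a)*tr(b) - tr(a b a b)   [inverse elimination on b] = x*y*z - y^2 - z^2 + 2
tr(b^-1 a b a^-1) = tr(b^-1 a b)*tr(a) - tr(b^-1 a b a)   [inverse elimination on a] = -x*y*z + x^2 + y^2 + z^2 - 2
use: tr(b^-1 a b a^-2) = tr(b^-1 a b a^-1)*tr(a) - tr(b^-1 a b)   [inverse elimination on a] = -x^2*y*z + x^3 + x*y^2 + x*z^2 - 3*x
tr(a^2) = tr(a)*tr(a) - tr(1)   [square of a] = x^2 - 2
tr(b a^2 b) = tr(b)*tr(a^2 b) - tr(a^2)   [square of b] = x*y*z - x^2 - y^2 + 2
tr(b a b) = tr(b)*tr(a b) - tr(a)   [square of b] = y*z - x
apply: tr(b a^2 b a) = tr(a)*tr(b a b a) - tr(b a b)   [square of a] = x*z^2 - y*z - x
apply: tr(a^-1 b a^2 b) = tr(b a^2 b)*tr(a) - tr(b a^2 b a)   [inverse elimination on a] = x^2*y*z - x^3 - x*y^2 - x*z^2 + y*z + 3*x
apply: tr(a^-1 b a^2 b a^-1) = tr(a^-1 b a^2 b)*tr(a) - tr(a^-1 b a^2 b a)   [inverse elimination on a] = x^3*y*z - x^4 - x^2*y^2 - x^2*z^2 + 4*x^2 + y^2 - 2
use: tr(a b a^-3 b a) = tr(a^-1 b a^2 b a^-1)*tr(a) - tr(a^-1 b a^2 b)   [inverse elimination on a] = x^4*y*z - x^5 - x^3*y^2 - x^3*z^2 - x^2*y*z + 5*x^3 + 2*x*y^2 + x*z^2 - y*z - 5*x
apply: tr(b a b a b) = tr(b)*tr(a b a b) - tr(a b a)   [square of b] = y*z^2 - x*z - y
use: tr(b a b a b a) = tr(a b a b)*tr(a b) - tr(b a)   [split at a repeated a] = z^3 - 3*z
tr(b a b a b a^-1) = tr(b a b a b)*tr(a) - tr(b a b a b a)   [inverse elimination on a] = x*y*z^2 - x^2*z - z^3 - x*y + 3*z
use: tr(a^-1 b a b a b a^-1) = tr(b a b a b a^-1)*tr(a) - tr(b a b a b)   [inverse elimination on a] = x^2*y*z^2 - x^3*z - x*z^3 - x^2*y - y*z^2 + 4*x*z + y
tr(a b a^-3 b a b) = tr(a^-1 b a b a b a^-1)*tr(a) - tr(a^-1 b a b a b)   [inverse elimination on a] = x^3*y*z^2 - x^4*z - x^2*z^3 - x^3*y - 2*x*y*z^2 + 5*x^2*z + z^3 + 2*x*y - 3*z
apply: tr(a b^-1 a b a^-3 b) = tr(a b a^-3 b a)*tr(b) - tr(a b a^-3 b a b)   [inverse elimination on b] = x^4*y^2*z - x^5*y - x^3*y^3 - 2*x^3*y*z^2 + x^4*z - x^2*y^2*z + x^2*z^3 + 6*x^3*y + 2*x*y^3 + 3*x*y*z^2 - 5*x^2*z - y^2*z - z^3 - 7*x*y + 3*z
use: tr(a^-2 b^-1 a b^-1 a b a^-1) = tr(a b^-1 a b a^-3)*tr(b) - tr(a b^-1 a b a^-3 b)   [inverse elimination on b] = -x^4*y^2*z + x^5*y + x^3*y^3 + 2*x^3*y*z^2 - x^4*z - x^2*z^3 - 5*x^3*y - x*y^3 - 2*x*y*z^2 + 5*x^2*z + y^2*z + z^3 + 4*x*y - 3*z
use: tr(a^2 b a) = tr(a)*tr(b a^2) - tr(b a)   [square of a] = x^2*z - x*y - z
tr(b^-1 a^2 b a) = tr(a^2 b a)*tr(b) - tr(a^2 b a b)   [inverse elimination on b] = x^2*y*z - x*y^2 - x*z^2 + x
apply: tr(a b a^-1 b^-1 a) = tr(b^-1 a^2 b)*tr(a) - tr(b^-1 a^2 b a)   [inverse elimination on a] = -x^2*y*z + x^3 + x*y^2 + x*z^2 - 3*x
tr(b^-1 a b a b a) = tr(a b a b a)*tr(b) - tr(a b a b a b)   [inverse elimination on b] = x*y*z^2 - y^2*z - z^3 - x*y + 3*z
use: tr(a b a^-1 b^-1 a b) = tr(b^-1 a b a b)*tr(a) - tr(b^-1 a b a b a)   [inverse elimination on a] = -x*y*z^2 + x^2*z + y^2*z + z^3 - 3*z
tr(a^-1 b^-1 a b^-1 a b) = tr(a b a^-1 b^-1 a)*tr(b) - tr(a b a^-1 b^-1 a b)   [inverse elimination on b] = -x^2*y^2*z + x^3*y + x*y^3 + 2*x*y*z^2 - x^2*z - y^2*z - z^3 - 3*x*y + 3*z
tr(a b^-1 a) = tr(a^2)*tr(b) - tr(a^2 b)   [inverse elimination on b] = x^2*y - x*z - y
tr(a^-2 b^-1 a b^-1 a b) = tr(a^-1 b^-1 a b^-1 a b)*tr(a) - tr(a^-1 b^-1 a b^-1 a b a)   [inverse elimination on a] = -x^3*y^2*z + x^4*y + x^2*y^3 + 2*x^2*y*z^2 - x^3*z - x*y^2*z - x*z^3 - 4*x^2*y + 4*x*z + y
tr(b^-1 a b a^-4 b^-1 a) = tr(a^-2 b^-1 a b^-1 a b a^-1)*tr(a) - tr(a^-2 b^-1 a b^-1 a b)   [inverse elimination on a] = -x^5*y^2*z + x^6*y + x^4*y^3 + 2*x^4*y*z^2 - x^5*z + x^3*y^2*z - x^3*z^3 - 6*x^4*y - 2*x^2*y^3 - 4*x^2*y*z^2 + 6*x^3*z + 2*x*y^2*z + 2*x*z^3 + 8*x^2*y - 7*x*z - y
tr(a^-2 b^-1 a^2 b) = tr(a^-1 b^-1 a^2 b)*tr(a) - tr(a^-1 b^-1 a^2 b a)   [inverse elimination on a] = -x^3*y*z + x^4 + x^2*y^2 + x^2*z^2 - 4*x^2 + 2
use: tr(b^-1 a^2 b a^-3) = tr(a^-2 b^-1 a^2 b)*tr(a) - tr(a^-2 b^-1 a^2 b a)   [inverse elimination on a] = -x^4*y*z + x^5 + x^3*y^2 + x^3*z^2 + x^2*y*z - 5*x^3 - x*y^2 - x*z^2 + 5*x
tr(a b a^-4 b^-1 a) = tr(b^-1 a^2 b a^-3)*tr(a) - tr(b^-1 a^2 b a^-2)   [inverse elimination on a] = -x^5*y*z + x^6 + x^4*y^2 + x^4*z^2 + 2*x^3*y*z - 6*x^4 - 2*x^2*y^2 - 2*x^2*z^2 + 9*x^2 - 2
tr(a^-1 b^-1 a b^-2 a b a^-3) = tr(b^-1 a b a^-4 b^-1 a)*tr(b) - tr(b^-1 a b a^-4 b^-1 a b)   [inverse elimination on b] = -x^5*y^3*z + x^6*y^2 + x^4*y^4 + 2*x^4*y^2*z^2 + x^3*y^3*z - x^3*y*z^3 - x^6 - 7*x^4*y^2 - x^4*z^2 - 2*x^2*y^4 - 4*x^2*y^2*z^2 + 4*x^3*y*z + 2*x*y^3*z + 2*x*y*z^3 + 6*x^4 + 10*x^2*y^2 + 2*x^2*z^2 - 7*x*y*z - 9*x^2 - y^2 + 2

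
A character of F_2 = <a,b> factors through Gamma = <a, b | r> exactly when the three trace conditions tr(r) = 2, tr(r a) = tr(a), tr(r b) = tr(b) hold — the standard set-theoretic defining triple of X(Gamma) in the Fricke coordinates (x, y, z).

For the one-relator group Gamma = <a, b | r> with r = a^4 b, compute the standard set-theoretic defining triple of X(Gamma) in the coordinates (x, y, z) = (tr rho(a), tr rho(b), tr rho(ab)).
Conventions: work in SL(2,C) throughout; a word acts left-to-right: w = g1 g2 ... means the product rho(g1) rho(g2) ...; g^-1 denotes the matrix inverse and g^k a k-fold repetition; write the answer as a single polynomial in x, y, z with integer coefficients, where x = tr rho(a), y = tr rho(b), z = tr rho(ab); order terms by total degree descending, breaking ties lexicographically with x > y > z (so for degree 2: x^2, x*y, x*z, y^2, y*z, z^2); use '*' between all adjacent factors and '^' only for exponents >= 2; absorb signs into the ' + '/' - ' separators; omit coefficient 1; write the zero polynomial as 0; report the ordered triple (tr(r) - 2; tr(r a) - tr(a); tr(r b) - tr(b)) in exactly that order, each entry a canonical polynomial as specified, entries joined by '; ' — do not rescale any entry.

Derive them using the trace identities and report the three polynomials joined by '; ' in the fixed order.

x^3*z - x^2*y - 2*x*z + y - 2; x^4*z - x^3*y - 3*x^2*z + 2*x*y - x + z; x^3*y*z - x^4 - x^2*y^2 - 2*x*y*z + 4*x^2 + y^2 - y - 2

trace(b a^2) = trace(a) * trace(b a) - trace(b)  (reduce the a square) = x*z - y
trace(a b a^2) = trace(a) * trace(b a^2) - trace(b a)  (reduce the a square) = x^2*z - x*y - z
trace(a^4 b) = trace(a) * trace(a b a^2) - trace(a b a)  (reduce the a square) = x^3*z - x^2*y - 2*x*z + y
trace(a^4 b a) = trace(a) * trace(b a^4) - trace(b a^3)   [square of a] = x^4*z - x^3*y - 3*x^2*z + 2*x*y + z
trace(a^2) = trace(a) * trace(a) - trace(1) = x^2 - 2
trace(a^3) = trace(a) * trace(a^2) - trace(a) = x^3 - 3*x
trace(a^2 b^2 a) = trace(b) * trace(a^3 b) - trace(a^3) = x^2*y*z - x^3 - x*y^2 - y*z + 3*x
trace(b^2 a) = trace(b) * trace(a b) - trace(a) = y*z - x
trace(b^2) = trace(b) * trace(b) - trace(1) = y^2 - 2
trace(a^2 b^2) = trace(a) * trace(b^2 a) - trace(b^2) = x*y*z - x^2 - y^2 + 2
trace(a^4 b^2) = trace(a) * trace(a^2 b^2 a) - trace(a^2 b^2) = x^3*y*z - x^4 - x^2*y^2 - 2*x*y*z + 4*x^2 + y^2 - 2
assemble the triple (trace(r) - 2; trace(r a) - x; trace(r b) - y)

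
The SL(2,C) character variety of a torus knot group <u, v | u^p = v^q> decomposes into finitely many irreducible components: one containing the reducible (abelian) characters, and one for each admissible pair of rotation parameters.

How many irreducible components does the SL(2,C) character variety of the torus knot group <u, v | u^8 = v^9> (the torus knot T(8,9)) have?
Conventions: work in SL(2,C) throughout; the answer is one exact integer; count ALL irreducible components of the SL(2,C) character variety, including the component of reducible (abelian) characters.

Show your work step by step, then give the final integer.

29

Gamma = < u, v | u^8 = v^9 > (torus knot T(8,9)); the central element u^8 = v^9 acts as +I or -I in any irreducible SL(2,C) representation.
So on each irreducible component the traces are pinned: tr(u) = 2*cos(pi*alpha/8) with 1 <= alpha <= 7, tr(v) = 2*cos(pi*beta/9) with 1 <= beta <= 8.
The two central values (-1)^alpha I and (-1)^beta I must be the same matrix, so alpha and beta share a parity.
Enumerate parity-matched pairs: 4*4 odd-odd plus 3*4 even-even gives 28.
That is 28 components of irreducible characters, and with the reducible (abelian) component the total is 29.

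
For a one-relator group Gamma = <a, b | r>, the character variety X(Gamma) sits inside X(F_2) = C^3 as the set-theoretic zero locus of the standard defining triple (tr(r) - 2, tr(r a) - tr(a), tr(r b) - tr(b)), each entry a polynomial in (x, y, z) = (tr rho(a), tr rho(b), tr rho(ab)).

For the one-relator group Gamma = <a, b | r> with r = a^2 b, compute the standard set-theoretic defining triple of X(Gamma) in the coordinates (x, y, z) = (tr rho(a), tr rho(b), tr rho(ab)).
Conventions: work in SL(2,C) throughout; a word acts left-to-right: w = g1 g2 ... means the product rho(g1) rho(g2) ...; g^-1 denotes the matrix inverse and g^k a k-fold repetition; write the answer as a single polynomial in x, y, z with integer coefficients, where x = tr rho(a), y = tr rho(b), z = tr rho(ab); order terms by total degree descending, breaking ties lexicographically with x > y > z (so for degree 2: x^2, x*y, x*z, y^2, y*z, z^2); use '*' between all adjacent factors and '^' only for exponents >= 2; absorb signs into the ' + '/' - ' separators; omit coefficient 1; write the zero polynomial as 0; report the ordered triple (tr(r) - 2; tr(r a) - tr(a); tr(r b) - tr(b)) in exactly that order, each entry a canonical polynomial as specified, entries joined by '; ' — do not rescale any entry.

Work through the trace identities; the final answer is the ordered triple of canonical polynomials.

trace(a^2 b) = trace(a) trace(b a) - trace(b)   [square of a] = x*z - y
trace(a^2 b a) = trace(a) trace(b a^2) - trace(b a)   [square of a] = x^2*z - x*y - z
reduce: trace(a^2) = trace(a) trace(a) - trace(1)  (reduce the a square) = x^2 - 2
so trace(a^2 b^2) = trace(b) trace(a^2 b) - trace(a^2)  (reduce the b square) = x*y*z - x^2 - y^2 + 2
assemble the triple (trace(r) - 2; trace(r a) - x; trace(r b) - y)

x*z - y - 2; x^2*z - x*y - x - z; x*y*z - x^2 - y^2 - y + 2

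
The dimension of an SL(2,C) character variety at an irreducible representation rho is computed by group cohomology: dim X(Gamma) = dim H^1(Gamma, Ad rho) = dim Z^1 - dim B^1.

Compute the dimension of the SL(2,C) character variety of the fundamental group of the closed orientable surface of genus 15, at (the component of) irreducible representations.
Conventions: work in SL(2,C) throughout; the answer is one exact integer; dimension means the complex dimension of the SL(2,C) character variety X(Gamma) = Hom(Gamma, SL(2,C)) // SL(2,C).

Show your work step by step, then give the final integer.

84

pi_1 of the closed genus-15 surface has 30 generators bound by the single product-of-commutators relator.
Unconstrained cocycle data is one sl_2 vector per generator (90 dimensions), cut by the relator condition d_2(z) = 0.
At an irreducible rho, H^2 = coker(d_2) vanishes (Poincare duality: H^2 is dual to H^0 = invariants = 0), so d_2 is surjective onto sl_2 and dim Z^1 = 90 - 3 = 87.
As always at irreducible rho, dim B^1 = 3.
dim H^1 = 87 - 3 = 84 = dim X.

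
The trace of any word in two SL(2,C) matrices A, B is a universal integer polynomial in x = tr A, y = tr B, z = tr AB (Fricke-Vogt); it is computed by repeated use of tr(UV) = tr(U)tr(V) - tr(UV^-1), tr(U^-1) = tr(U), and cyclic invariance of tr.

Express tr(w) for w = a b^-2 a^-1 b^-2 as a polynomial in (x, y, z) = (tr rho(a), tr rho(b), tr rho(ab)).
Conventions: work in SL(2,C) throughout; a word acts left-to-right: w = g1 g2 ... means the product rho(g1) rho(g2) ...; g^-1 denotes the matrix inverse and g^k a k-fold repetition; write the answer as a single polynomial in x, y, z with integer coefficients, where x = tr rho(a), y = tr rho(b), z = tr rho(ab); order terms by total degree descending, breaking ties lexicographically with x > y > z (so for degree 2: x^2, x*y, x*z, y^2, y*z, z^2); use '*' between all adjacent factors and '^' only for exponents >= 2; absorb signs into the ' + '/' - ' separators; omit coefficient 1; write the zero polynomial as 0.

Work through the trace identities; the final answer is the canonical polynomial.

x*y^3*z - x^2*y^2 - y^2*z^2 + 2

apply: tr(a b^-1) = tr(a) tr(b) - tr(a b)  (eliminate b^-1) = x*y - z
tr(b^-1 a b^-1) = tr(a b^-1) tr(b) - tr(a)  (eliminate b^-1) = x*y^2 - y*z - x
use: tr(b^-1 a b^-2) = tr(b^-1 a b^-1) tr(b) - tr(b^-1 a)  (eliminate b^-1) = x*y^3 - y^2*z - 2*x*y + z
tr(a^2) = tr(a) tr(a) - tr(1)  (reduce the a square) = x^2 - 2
tr(a^2 b) = tr(a) tr(b a) - tr(b)  (reduce the a square) = x*z - y
use: tr(b^-1 a^2) = tr(a^2) tr(b) - tr(a^2 b)  (eliminate b^-1) = x^2*y - x*z - y
use: tr(a b^-2 a) = tr(b^-1 a^2) tr(b) - tr(b^-1 a^2 b)  (eliminate b^-1) = x^2*y^2 - x*y*z - x^2 - y^2 + 2
use: tr(a b a b) = tr(b a) tr(b a) - tr(1)  (split on b) = z^2 - 2
tr(a b a b^-1) = tr(a b a) tr(b) - tr(a b a b)  (eliminate b^-1) = x*y*z - y^2 - z^2 + 2
tr(a b^-2 a b) = tr(a b a b^-1) tr(b) - tr(a b a)  (eliminate b^-1) = x*y^2*z - y^3 - y*z^2 - x*z + 3*y
use: tr(b^-1 a b^-2 a) = tr(a b^-2 a) tr(b) - tr(a b^-2 a b)  (eliminate b^-1) = x^2*y^3 - 2*x*y^2*z - x^2*y + y*z^2 + x*z - y
apply: tr(b^-1 a b^-2 a^-1) = tr(b^-1 a b^-2) tr(a) - tr(b^-1 a b^-2 a)  (eliminate a^-1) = x*y^2*z - x^2*y - y*z^2 + y
apply: tr(b^-2) = tr(b^-1) tr(b) - tr(1)  (eliminate b^-1) = y^2 - 2
tr(a b^-2 a^-1 b^-2) = tr(b^-1 a b^-2 a^-1) tr(b) - tr(b^-1 a b^-2 a^-1 b)  (eliminate b^-1) = x*y^3*z - x^2*y^2 - y^2*z^2 + 2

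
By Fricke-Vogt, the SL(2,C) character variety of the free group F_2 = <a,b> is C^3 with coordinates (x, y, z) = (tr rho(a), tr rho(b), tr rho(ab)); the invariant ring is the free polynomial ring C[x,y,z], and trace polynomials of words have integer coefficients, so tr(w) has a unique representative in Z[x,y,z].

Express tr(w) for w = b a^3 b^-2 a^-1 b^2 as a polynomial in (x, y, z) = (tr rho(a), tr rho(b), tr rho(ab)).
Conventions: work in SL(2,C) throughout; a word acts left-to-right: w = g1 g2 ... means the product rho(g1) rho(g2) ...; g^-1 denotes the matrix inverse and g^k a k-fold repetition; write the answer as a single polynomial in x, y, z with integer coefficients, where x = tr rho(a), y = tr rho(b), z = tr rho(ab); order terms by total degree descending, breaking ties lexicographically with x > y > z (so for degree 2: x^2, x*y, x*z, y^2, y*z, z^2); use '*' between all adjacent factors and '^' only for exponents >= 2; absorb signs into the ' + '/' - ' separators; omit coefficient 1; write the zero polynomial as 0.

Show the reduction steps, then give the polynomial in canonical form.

-x^3*y^4*z + x^4*y^3 + x^2*y^5 + x^2*y^3*z^2 + x^3*y^2*z + x*y^4*z - x^4*y - 6*x^2*y^3 - x^2*y*z^2 - y^5 - y^3*z^2 - x*y^2*z + 5*x^2*y + 5*y^3 + y*z^2 + x*z - 5*y

and trace(b^2 a) = trace(b)*trace(a b) - trace(a) = y*z - x
trace(b^2) = trace(b)*trace(b) - trace(1) = y^2 - 2
trace(b^2 a^2) = trace(a)*trace(b^2 a) - trace(b^2) = x*y*z - x^2 - y^2 + 2
next, trace(b^2 a^3) = trace(a)*trace(b^2 a^2) - trace(b^2 a) = x^2*y*z - x^3 - x*y^2 - y*z + 3*x
trace(a^2 b) = trace(a)*trace(b a) - trace(b) = x*z - y
trace(b^3 a^2) = trace(b)*trace(a^2 b^2) - trace(a^2 b) = x*y^2*z - x^2*y - y^3 - x*z + 3*y
next, trace(b^3 a) = trace(b)*trace(b a b) - trace(b a) = y^2*z - x*y - z
trace(a^2 b^3 a) = trace(a)*trace(b^3 a^2) - trace(b^3 a) = x^2*y^2*z - x^3*y - x*y^3 - x^2*z - y^2*z + 4*x*y + z
trace(a b^3 a^3) = trace(a)*trace(a^2 b^3 a) - trace(a^2 b^3) = x^3*y^2*z - x^4*y - x^2*y^3 - x^3*z - 2*x*y^2*z + 5*x^2*y + y^3 + 2*x*z - 3*y
and trace(b a b a) = trace(b a)*trace(b a) - trace(1)   [split at repeated b] = z^2 - 2
trace(a^2 b a b) = trace(a)*trace(b a b a) - trace(b a b) = x*z^2 - y*z - x
trace(a^2 b a) = trace(a)*trace(b a^2) - trace(b a) = x^2*z - x*y - z
trace(b a b^2 a^2) = trace(b)*trace(a^2 b a b) - trace(a^2 b a) = x*y*z^2 - x^2*z - y^2*z + z
trace(b a b^2 a) = trace(b)*trace(a b a b) - trace(a b a) = y*z^2 - x*z - y
next, trace(b a^3 b a b) = trace(a)*trace(b a b^2 a^2) - trace(b a b^2 a) = x^2*y*z^2 - x^3*z - x*y^2*z - y*z^2 + 2*x*z + y
next, trace(b a^3 b a) = trace(a)*trace(a b a b a) - trace(a b a b) = x^2*z^2 - x*y*z - x^2 - z^2 + 2
trace(a b^3 a^3 b) = trace(b)*trace(b a^3 b a b) - trace(b a^3 b a) = x^2*y^2*z^2 - x^3*y*z - x*y^3*z - x^2*z^2 - y^2*z^2 + 3*x*y*z + x^2 + y^2 + z^2 - 2
trace(b^3 a^3 b^-1 a) = trace(a b^3 a^3)*trace(b) - trace(a b^3 a^3 b) = x^3*y^3*z - x^4*y^2 - x^2*y^4 - x^2*y^2*z^2 - x*y^3*z + 5*x^2*y^2 + x^2*z^2 + y^4 + y^2*z^2 - x*y*z - x^2 - 4*y^2 - z^2 + 2
trace(b^-1 a^-1 b^3 a^3) = trace(b^3 a^3 b^-1)*trace(a) - trace(b^3 a^3 b^-1 a) = -x^3*y^3*z + x^4*y^2 + x^2*y^4 + x^2*y^2*z^2 + x^3*y*z + x*y^3*z - x^4 - 6*x^2*y^2 - x^2*z^2 - y^4 - y^2*z^2 + 4*x^2 + 4*y^2 + z^2 - 2
trace(b a^3 b^-2 a^-1 b^2) = trace(b^-1 a^-1 b^3 a^3)*trace(b) - trace(b^-1 a^-1 b^3 a^3 b) = -x^3*y^4*z + x^4*y^3 + x^2*y^5 + x^2*y^3*z^2 + x^3*y^2*z + x*y^4*z - x^4*y - 6*x^2*y^3 - x^2*y*z^2 - y^5 - y^3*z^2 - x*y^2*z + 5*x^2*y + 5*y^3 + y*z^2 + x*z - 5*y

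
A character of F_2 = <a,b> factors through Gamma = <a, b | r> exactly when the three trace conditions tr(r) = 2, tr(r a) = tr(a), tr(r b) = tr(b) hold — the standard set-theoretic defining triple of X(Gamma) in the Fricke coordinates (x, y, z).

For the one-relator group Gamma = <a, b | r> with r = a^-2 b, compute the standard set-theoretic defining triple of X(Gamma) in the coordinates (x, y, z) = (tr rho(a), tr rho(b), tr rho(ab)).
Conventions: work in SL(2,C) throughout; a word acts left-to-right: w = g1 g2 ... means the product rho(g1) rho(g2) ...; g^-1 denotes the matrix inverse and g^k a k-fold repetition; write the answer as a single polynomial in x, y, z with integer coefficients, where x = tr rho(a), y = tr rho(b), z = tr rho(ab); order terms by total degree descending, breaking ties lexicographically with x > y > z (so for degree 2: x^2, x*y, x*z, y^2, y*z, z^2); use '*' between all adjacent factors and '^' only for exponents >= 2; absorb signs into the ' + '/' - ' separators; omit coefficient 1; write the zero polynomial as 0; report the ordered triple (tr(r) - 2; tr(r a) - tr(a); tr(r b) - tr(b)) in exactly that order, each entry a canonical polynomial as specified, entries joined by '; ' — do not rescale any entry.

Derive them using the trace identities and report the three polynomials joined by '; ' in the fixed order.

x^2*y - x*z - y - 2; x*y - x - z; x^2*y^2 - x*y*z - x^2 - y^2 - y + 2

tr(a^-1 b) = tr(b) tr(a) - tr(b a) = x*y - z
tr(a^-2 b) = tr(a^-1 b) tr(a) - tr(a^-1 b a) = x^2*y - x*z - y
apply: tr(b^2) = tr(b) tr(b) - tr(1)   [square of b] = y^2 - 2
tr(b^2 a) = tr(b) tr(a b) - tr(a)   [square of b] = y*z - x
apply: tr(b^2 a^-1) = tr(b^2) tr(a) - tr(b^2 a)   [inverse elimination on a] = x*y^2 - y*z - x
apply: tr(a^-2 b^2) = tr(b^2 a^-1) tr(a) - tr(b^2)   [inverse elimination on a] = x^2*y^2 - x*y*z - x^2 - y^2 + 2
assemble the triple (tr(r) - 2; tr(r a) - x; tr(r b) - y)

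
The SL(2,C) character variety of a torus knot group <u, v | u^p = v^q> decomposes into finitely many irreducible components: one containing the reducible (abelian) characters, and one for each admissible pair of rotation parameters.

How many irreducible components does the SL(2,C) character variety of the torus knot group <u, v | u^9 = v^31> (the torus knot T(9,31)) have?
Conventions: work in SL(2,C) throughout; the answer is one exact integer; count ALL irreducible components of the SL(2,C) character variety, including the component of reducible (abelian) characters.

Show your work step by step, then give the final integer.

121

For T(9,31): irreducibility forces the central element u^9 = v^31 to one of +I, -I.
So on each irreducible component the traces are pinned: tr(u) = 2*cos(pi*alpha/9) with 1 <= alpha <= 8, tr(v) = 2*cos(pi*beta/31) with 1 <= beta <= 30.
u^9 = (-1)^alpha I and v^31 = (-1)^beta I must agree, so alpha and beta have equal parity.
count pairs: odd alpha (4 choices) x odd beta (15), plus even alpha (4) x even beta (15): 4*15 + 4*15 = 120.
components with irreducible characters: 120; plus the single component of reducible (abelian) characters: total 121.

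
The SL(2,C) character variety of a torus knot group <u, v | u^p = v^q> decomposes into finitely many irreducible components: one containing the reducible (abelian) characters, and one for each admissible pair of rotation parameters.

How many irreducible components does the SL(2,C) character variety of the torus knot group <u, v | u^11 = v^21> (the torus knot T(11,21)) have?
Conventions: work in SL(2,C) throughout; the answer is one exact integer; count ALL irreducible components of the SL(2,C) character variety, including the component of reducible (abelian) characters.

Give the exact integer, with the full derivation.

101

For T(11,21): irreducibility forces the central element u^11 = v^21 to one of +I, -I.
So on each irreducible component the traces are pinned: tr(u) = 2*cos(pi*alpha/11) with 1 <= alpha <= 10, tr(v) = 2*cos(pi*beta/21) with 1 <= beta <= 20.
The two central values (-1)^alpha I and (-1)^beta I must be the same matrix, so alpha and beta share a parity.
count pairs: odd alpha (5 choices) x odd beta (10), plus even alpha (5) x even beta (10): 5*10 + 5*10 = 100.
Total: 100 irreducible-character components + 1 reducible (abelian) component = 101.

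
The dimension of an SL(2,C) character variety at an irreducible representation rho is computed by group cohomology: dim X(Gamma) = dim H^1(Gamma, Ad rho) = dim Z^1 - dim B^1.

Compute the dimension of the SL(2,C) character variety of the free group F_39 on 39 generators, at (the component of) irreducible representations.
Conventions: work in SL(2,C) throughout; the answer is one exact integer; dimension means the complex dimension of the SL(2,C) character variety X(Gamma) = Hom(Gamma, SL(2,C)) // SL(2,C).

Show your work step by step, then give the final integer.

114

Gamma = F_39 has 39 generators and no relators.
A cocycle picks one sl_2 vector per generator freely, giving dim Z^1 = 3*39 = 117.
At an irreducible rho the centralizer of the image in sl_2 is 0, so the coboundary map sl_2 -> Z^1 is injective: dim B^1 = 3.
dim X = dim H^1 = dim Z^1 - dim B^1 = 117 - 3 = 114.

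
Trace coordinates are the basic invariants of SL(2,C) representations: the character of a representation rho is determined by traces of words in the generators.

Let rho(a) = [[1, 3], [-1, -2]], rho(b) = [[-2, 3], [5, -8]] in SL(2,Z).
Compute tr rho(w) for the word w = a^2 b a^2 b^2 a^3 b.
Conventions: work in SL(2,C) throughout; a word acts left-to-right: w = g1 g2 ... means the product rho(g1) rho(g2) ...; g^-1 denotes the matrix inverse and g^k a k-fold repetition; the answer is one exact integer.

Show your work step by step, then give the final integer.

rho(a) = [[1, 3], [-1, -2]]
... * rho(a) = [[1, 3], [-1, -2]]  ->  [[-2, -3], [1, 1]]
... * rho(b) = [[-2, 3], [5, -8]]  ->  [[-11, 18], [3, -5]]
... * rho(a) = [[1, 3], [-1, -2]]  ->  [[-29, -69], [8, 19]]
... * rho(a) = [[1, 3], [-1, -2]]  ->  [[40, 51], [-11, -14]]
... * rho(b) = [[-2, 3], [5, -8]]  ->  [[175, -288], [-48, 79]]
... * rho(b) = [[-2, 3], [5, -8]]  ->  [[-1790, 2829], [491, -776]]
... * rho(a) = [[1, 3], [-1, -2]]  ->  [[-4619, -11028], [1267, 3025]]
... * rho(a) = [[1, 3], [-1, -2]]  ->  [[6409, 8199], [-1758, -2249]]
... * rho(a) = [[1, 3], [-1, -2]]  ->  [[-1790, 2829], [491, -776]]
... * rho(b) = [[-2, 3], [5, -8]]  ->  [[17725, -28002], [-4862, 7681]]
tr = 17725 + 7681 = 25406

25406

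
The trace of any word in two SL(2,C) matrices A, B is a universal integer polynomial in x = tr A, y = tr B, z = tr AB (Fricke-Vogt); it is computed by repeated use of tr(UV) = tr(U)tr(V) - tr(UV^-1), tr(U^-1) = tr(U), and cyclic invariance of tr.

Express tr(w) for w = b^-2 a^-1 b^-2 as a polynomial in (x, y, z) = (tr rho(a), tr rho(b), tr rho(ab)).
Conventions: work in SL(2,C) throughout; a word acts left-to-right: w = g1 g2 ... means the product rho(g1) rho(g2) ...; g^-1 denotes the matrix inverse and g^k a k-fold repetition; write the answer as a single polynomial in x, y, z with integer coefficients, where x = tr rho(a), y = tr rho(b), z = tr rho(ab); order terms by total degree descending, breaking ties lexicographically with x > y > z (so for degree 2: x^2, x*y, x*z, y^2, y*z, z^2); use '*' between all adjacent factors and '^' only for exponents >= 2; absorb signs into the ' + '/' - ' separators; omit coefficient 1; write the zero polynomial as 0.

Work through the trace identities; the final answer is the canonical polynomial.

reduce: trace(b^-1) = trace(b) = y
trace(b^-2) = trace(b^-1)*trace(b) - trace(1) = y^2 - 2
trace(a b^-1) = trace(a)*trace(b) - trace(a b) = x*y - z
reduce: trace(b^-2 a) = trace(a b^-1)*trace(b) - trace(a) = x*y^2 - y*z - x
reduce: trace(b^-1 a^-1 b^-1) = trace(b^-2)*trace(a) - trace(b^-2 a) = y*z - x
reduce: trace(a^-1 b^-3) = trace(b^-1 a^-1 b^-1)*trace(b) - trace(b^-1 a^-1) = y^2*z - x*y - z
reduce: trace(b^-2 a^-1 b^-2) = trace(a^-1 b^-3)*trace(b) - trace(a^-1 b^-2) = y^3*z - x*y^2 - 2*y*z + x

y^3*z - x*y^2 - 2*y*z + x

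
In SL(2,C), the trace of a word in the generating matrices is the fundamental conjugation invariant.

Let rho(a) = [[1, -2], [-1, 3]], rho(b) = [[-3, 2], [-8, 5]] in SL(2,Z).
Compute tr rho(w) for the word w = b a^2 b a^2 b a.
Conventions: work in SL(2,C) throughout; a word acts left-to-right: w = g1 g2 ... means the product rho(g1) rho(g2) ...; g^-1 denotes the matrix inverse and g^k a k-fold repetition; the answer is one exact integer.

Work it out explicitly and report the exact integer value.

rho(b) = [[-3, 2], [-8, 5]]
... * rho(a) = [[1, -2], [-1, 3]]  ->  [[-5, 12], [-13, 31]]
... * rho(a) = [[1, -2], [-1, 3]]  ->  [[-17, 46], [-44, 119]]
... * rho(b) = [[-3, 2], [-8, 5]]  ->  [[-317, 196], [-820, 507]]
... * rho(a) = [[1, -2], [-1, 3]]  ->  [[-513, 1222], [-1327, 3161]]
... * rho(a) = [[1, -2], [-1, 3]]  ->  [[-1735, 4692], [-4488, 12137]]
... * rho(b) = [[-3, 2], [-8, 5]]  ->  [[-32331, 19990], [-83632, 51709]]
... * rho(a) = [[1, -2], [-1, 3]]  ->  [[-52321, 124632], [-135341, 322391]]
tr = -52321 + 322391 = 270070

270070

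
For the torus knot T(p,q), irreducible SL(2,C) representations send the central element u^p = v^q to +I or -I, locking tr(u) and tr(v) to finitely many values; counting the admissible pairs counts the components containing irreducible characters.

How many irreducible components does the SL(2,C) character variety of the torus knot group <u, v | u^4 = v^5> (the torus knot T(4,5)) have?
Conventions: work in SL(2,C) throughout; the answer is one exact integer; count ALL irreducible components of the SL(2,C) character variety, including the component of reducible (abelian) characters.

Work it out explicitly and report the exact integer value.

Gamma = < u, v | u^4 = v^5 > (torus knot T(4,5)); the central element u^4 = v^5 acts as +I or -I in any irreducible SL(2,C) representation.
So on each irreducible component the traces are pinned: tr(u) = 2*cos(pi*alpha/4) with 1 <= alpha <= 3, tr(v) = 2*cos(pi*beta/5) with 1 <= beta <= 4.
The two central values (-1)^alpha I and (-1)^beta I must be the same matrix, so alpha and beta share a parity.
count pairs: odd alpha (2 choices) x odd beta (2), plus even alpha (1) x even beta (2): 2*2 + 1*2 = 6.
That is 6 components of irreducible characters, and with the reducible (abelian) component the total is 7.

7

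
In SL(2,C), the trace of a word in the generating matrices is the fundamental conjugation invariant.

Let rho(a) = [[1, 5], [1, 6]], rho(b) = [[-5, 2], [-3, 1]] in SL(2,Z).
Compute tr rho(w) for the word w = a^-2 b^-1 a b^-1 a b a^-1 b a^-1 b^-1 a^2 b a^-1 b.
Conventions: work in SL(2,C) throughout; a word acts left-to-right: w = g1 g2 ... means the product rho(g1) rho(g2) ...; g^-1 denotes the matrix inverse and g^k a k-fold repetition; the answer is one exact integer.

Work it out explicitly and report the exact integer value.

rho(a^-1) = [[6, -5], [-1, 1]]
... * rho(a^-1) = [[6, -5], [-1, 1]]  ->  [[41, -35], [-7, 6]]
... * rho(b^-1) = [[1, -2], [3, -5]]  ->  [[-64, 93], [11, -16]]
... * rho(a) = [[1, 5], [1, 6]]  ->  [[29, 238], [-5, -41]]
... * rho(b^-1) = [[1, -2], [3, -5]]  ->  [[743, -1248], [-128, 215]]
... * rho(a) = [[1, 5], [1, 6]]  ->  [[-505, -3773], [87, 650]]
... * rho(b) = [[-5, 2], [-3, 1]]  ->  [[13844, -4783], [-2385, 824]]
... * rho(a^-1) = [[6, -5], [-1, 1]]  ->  [[87847, -74003], [-15134, 12749]]
... * rho(b) = [[-5, 2], [-3, 1]]  ->  [[-217226, 101691], [37423, -17519]]
... * rho(a^-1) = [[6, -5], [-1, 1]]  ->  [[-1405047, 1187821], [242057, -204634]]
... * rho(b^-1) = [[1, -2], [3, -5]]  ->  [[2158416, -3129011], [-371845, 539056]]
... * rho(a) = [[1, 5], [1, 6]]  ->  [[-970595, -7981986], [167211, 1375111]]
... * rho(a) = [[1, 5], [1, 6]]  ->  [[-8952581, -52744891], [1542322, 9086721]]
... * rho(b) = [[-5, 2], [-3, 1]]  ->  [[202997578, -70650053], [-34971773, 12171365]]
... * rho(a^-1) = [[6, -5], [-1, 1]]  ->  [[1288635521, -1085637943], [-222002003, 187030230]]
... * rho(b) = [[-5, 2], [-3, 1]]  ->  [[-3186263776, 1491633099], [548919325, -256973776]]
tr = -3186263776 + -256973776 = -3443237552

-3443237552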